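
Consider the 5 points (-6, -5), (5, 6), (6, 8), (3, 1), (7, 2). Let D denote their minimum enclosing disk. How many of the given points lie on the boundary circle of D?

By Welzl's lemma the MEC is supported by two points (diametrically opposite) or three points (on a circumcircle).
The farthest pair is (-6, -5)–(6, 8) with squared distance 313. The circle on this segment as diameter has centre (0, 1.5) and r² = 313/4 = 78.25.
Check (5, 6): distance² to centre = 45.25 ≤ 78.25, so it lies inside.
All remaining points lie in this disk, and no smaller disk contains both endpoints, so this is the minimum enclosing circle.
The points at distance exactly r from the centre are (-6, -5), (6, 8) — 2 points.

2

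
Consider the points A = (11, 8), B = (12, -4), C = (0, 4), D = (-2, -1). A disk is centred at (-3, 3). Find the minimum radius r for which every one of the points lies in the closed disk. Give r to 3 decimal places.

16.553

The required radius is the distance from (-3, 3) to the farthest point.
Squared distances: 221, 274, 10, 17.
Maximum is 274, attained at B.
r = √274 ≈ 16.553.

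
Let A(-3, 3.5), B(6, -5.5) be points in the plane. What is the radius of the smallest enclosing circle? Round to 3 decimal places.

6.364

The smallest circle enclosing two points has them as diameter endpoints.
Centre = midpoint = (1.5, -1); r² = |AB|²/4 = 162/4 = 40.5.
r = √(40.5) ≈ 6.364.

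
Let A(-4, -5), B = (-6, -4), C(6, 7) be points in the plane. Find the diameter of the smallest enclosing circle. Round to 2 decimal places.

Side lengths²: AB² = 5, AC² = 244, BC² = 265.
Since BC² = 265 ≥ 244 + 5 = 249, the angle opposite BC is not acute, so the smallest enclosing circle has BC as diameter.
Centre = midpoint of BC = (0, 1.5), r² = 265/4 = 66.25.
Diameter = 2r = 2√(66.25) ≈ 16.28.

16.28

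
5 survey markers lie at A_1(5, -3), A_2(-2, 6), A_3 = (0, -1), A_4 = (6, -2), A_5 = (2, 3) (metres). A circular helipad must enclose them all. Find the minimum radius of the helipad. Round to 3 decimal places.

The farthest pair is A_1–A_2 with squared distance 130. The circle on this segment as diameter has centre (1.5, 1.5) and r² = 130/4 = 32.5.
Check A_3: distance² to centre = 8.5 ≤ 32.5, so it lies inside.
All remaining points lie in this disk, and no smaller disk contains both endpoints, so this is the minimum enclosing circle.
r = √(32.5) ≈ 5.701.

5.701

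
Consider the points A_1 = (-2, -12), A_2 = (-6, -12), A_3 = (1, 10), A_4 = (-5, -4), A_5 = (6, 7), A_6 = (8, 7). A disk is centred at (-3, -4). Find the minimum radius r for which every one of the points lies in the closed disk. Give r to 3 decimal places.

The required radius is the distance from (-3, -4) to the farthest point.
Squared distances: 65, 73, 212, 4, 202, 242.
Maximum is 242, attained at A_6.
r = √242 ≈ 15.556.

15.556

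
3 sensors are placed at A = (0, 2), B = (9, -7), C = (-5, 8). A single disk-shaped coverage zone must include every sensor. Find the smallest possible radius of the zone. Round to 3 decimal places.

Side lengths²: AB² = 162, AC² = 61, BC² = 421.
Since BC² = 421 ≥ 162 + 61 = 223, the angle opposite BC is not acute, so the smallest enclosing circle has BC as diameter.
Centre = midpoint of BC = (2, 0.5), r² = 421/4 = 105.25.
r = √(105.25) ≈ 10.259.

10.259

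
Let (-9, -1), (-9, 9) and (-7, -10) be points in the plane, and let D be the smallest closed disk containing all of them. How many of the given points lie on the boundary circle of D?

2

Call the three points A, B, C in the order given.
Side lengths²: AB² = 100, AC² = 85, BC² = 365.
Since BC² = 365 ≥ 100 + 85 = 185, the angle opposite BC is not acute, so the smallest enclosing circle has BC as diameter.
Centre = midpoint of BC = (-8, -0.5), r² = 365/4 = 91.25.
The points at distance exactly r from the centre are (-9, 9), (-7, -10) — 2 points.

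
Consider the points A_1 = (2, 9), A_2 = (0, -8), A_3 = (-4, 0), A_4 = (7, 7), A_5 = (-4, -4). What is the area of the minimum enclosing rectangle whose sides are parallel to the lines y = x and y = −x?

In coordinates u = x + y, v = x − y the rectangle is axis-aligned; the map (x,y)→(u,v) scales areas by 2.
u-values: 11, -8, -4, 14, -8; range = 14 − (-8) = 22.
v-values: -7, 8, -4, 0, 0; range = 8 − (-7) = 15.
Area = (22 × 15) / 2 = 165.

165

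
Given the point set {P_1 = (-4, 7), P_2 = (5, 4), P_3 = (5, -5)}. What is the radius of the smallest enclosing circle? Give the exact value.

Side lengths²: P_1P_2² = 90, P_1P_3² = 225, P_2P_3² = 81.
Since P_1P_3² = 225 ≥ 90 + 81 = 171, the angle opposite P_1P_3 is not acute, so the smallest enclosing circle has P_1P_3 as diameter.
Centre = midpoint of P_1P_3 = (0.5, 1), r² = 225/4 = 56.25.
r = √(56.25) = 7.5.

7.5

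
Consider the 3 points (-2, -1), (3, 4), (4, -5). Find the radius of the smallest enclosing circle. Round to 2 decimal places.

4.62

Call the three points A, B, C in the order given.
Side lengths²: AB² = 50, AC² = 52, BC² = 82.
Since BC² = 82 < 52 + 50 = 102, the triangle is acute, so the smallest enclosing circle is the circumcircle.
Circumcentre = (2.6, -0.6), r² = 21.32.
r = √(21.32) ≈ 4.62.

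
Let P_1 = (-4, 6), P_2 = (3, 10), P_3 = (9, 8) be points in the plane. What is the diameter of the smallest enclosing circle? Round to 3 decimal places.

13.153

Side lengths²: P_1P_2² = 65, P_1P_3² = 173, P_2P_3² = 40.
Since P_1P_3² = 173 ≥ 65 + 40 = 105, the angle opposite P_1P_3 is not acute, so the smallest enclosing circle has P_1P_3 as diameter.
Centre = midpoint of P_1P_3 = (2.5, 7), r² = 173/4 = 43.25.
Diameter = 2r = 2√(43.25) ≈ 13.153.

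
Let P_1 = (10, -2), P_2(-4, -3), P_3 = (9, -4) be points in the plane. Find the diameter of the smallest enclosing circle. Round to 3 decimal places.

Side lengths²: P_1P_2² = 197, P_1P_3² = 5, P_2P_3² = 170.
Since P_1P_2² = 197 ≥ 170 + 5 = 175, the angle opposite P_1P_2 is not acute, so the smallest enclosing circle has P_1P_2 as diameter.
Centre = midpoint of P_1P_2 = (3, -2.5), r² = 197/4 = 49.25.
Diameter = 2r = 2√(49.25) ≈ 14.036.

14.036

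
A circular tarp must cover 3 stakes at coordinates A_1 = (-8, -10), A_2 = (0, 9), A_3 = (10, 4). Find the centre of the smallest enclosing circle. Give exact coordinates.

Side lengths²: A_1A_2² = 425, A_1A_3² = 520, A_2A_3² = 125.
Since A_1A_3² = 520 < 425 + 125 = 550, the triangle is acute, so the smallest enclosing circle is the circumcircle.
Circumcentre = (25/46, -111/46), r² = 138125/1058.
Centre = (25/46, -111/46).

(25/46, -111/46)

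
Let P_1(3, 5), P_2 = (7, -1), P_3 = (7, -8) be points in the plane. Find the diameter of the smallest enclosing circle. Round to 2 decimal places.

Side lengths²: P_1P_2² = 52, P_1P_3² = 185, P_2P_3² = 49.
Since P_1P_3² = 185 ≥ 52 + 49 = 101, the angle opposite P_1P_3 is not acute, so the smallest enclosing circle has P_1P_3 as diameter.
Centre = midpoint of P_1P_3 = (5, -1.5), r² = 185/4 = 46.25.
Diameter = 2r = 2√(46.25) ≈ 13.60.

13.60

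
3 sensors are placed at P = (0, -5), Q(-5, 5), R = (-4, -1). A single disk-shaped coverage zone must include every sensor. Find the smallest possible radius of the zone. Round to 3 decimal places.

Side lengths²: PQ² = 125, PR² = 32, QR² = 37.
Since PQ² = 125 ≥ 37 + 32 = 69, the angle opposite PQ is not acute, so the smallest enclosing circle has PQ as diameter.
Centre = midpoint of PQ = (-2.5, 0), r² = 125/4 = 31.25.
r = √(31.25) ≈ 5.590.

5.590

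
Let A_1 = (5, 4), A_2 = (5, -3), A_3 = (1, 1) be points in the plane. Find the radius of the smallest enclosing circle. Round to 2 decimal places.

3.54

Side lengths²: A_1A_2² = 49, A_1A_3² = 25, A_2A_3² = 32.
Since A_1A_2² = 49 < 32 + 25 = 57, the triangle is acute, so the smallest enclosing circle is the circumcircle.
Circumcentre = (4.5, 0.5), r² = 12.5.
r = √(12.5) ≈ 3.54.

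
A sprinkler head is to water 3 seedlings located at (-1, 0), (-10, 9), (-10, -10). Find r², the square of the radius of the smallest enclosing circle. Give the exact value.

Call the three points A, B, C in the order given.
Side lengths²: AB² = 162, AC² = 181, BC² = 361.
Since BC² = 361 ≥ 181 + 162 = 343, the angle opposite BC is not acute, so the smallest enclosing circle has BC as diameter.
Centre = midpoint of BC = (-10, -0.5), r² = 361/4 = 90.25.

90.25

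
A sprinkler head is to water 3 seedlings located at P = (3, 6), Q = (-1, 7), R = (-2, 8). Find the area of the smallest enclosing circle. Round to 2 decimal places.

22.78

Side lengths²: PQ² = 17, PR² = 29, QR² = 2.
Since PR² = 29 ≥ 17 + 2 = 19, the angle opposite PR is not acute, so the smallest enclosing circle has PR as diameter.
Centre = midpoint of PR = (0.5, 7), r² = 29/4 = 7.25.
Area = π·r² = π·7.25 ≈ 22.78.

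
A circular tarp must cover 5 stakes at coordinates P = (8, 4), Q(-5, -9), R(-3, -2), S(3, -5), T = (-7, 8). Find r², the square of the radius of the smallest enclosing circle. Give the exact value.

70613/722

A smallest enclosing disk is always determined by at most three of the input points on its boundary.
The minimum enclosing circle is determined by three boundary points: P, Q, T.
Their circumcentre is (-41/38, 3/38) with r² = 70613/722.
The farthest remaining point S is at distance² 30637/722 ≤ 70613/722.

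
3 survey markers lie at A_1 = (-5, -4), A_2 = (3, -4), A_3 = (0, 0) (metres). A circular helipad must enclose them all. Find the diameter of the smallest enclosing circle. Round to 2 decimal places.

Side lengths²: A_1A_2² = 64, A_1A_3² = 41, A_2A_3² = 25.
Since A_1A_2² = 64 < 41 + 25 = 66, the triangle is acute, so the smallest enclosing circle is the circumcircle.
Circumcentre = (-1, -3.875), r² = 16.015625.
Diameter = 2r = 2√(16.015625) ≈ 8.00.

8.00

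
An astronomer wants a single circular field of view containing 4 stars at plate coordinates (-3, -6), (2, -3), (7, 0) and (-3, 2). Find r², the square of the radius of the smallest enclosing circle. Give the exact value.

35.36

The minimum enclosing circle is determined by three boundary points: (-3, -6), (7, 0), (-3, 2).
Their circumcentre is (1.4, -2) with r² = 35.36.
The farthest remaining point (2, -3) is at distance² 1.36 ≤ 35.36.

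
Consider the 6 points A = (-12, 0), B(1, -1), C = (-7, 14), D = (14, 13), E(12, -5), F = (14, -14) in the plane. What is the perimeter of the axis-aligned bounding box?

108

Width = max x − min x = 14 − (-12) = 26.
Height = max y − min y = 14 − (-14) = 28.
Perimeter = 2(26 + 28) = 108.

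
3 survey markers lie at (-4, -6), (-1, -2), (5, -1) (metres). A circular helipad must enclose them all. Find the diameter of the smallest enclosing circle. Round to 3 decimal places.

10.296

Call the three points A, B, C in the order given.
Side lengths²: AB² = 25, AC² = 106, BC² = 37.
Since AC² = 106 ≥ 37 + 25 = 62, the angle opposite AC is not acute, so the smallest enclosing circle has AC as diameter.
Centre = midpoint of AC = (0.5, -3.5), r² = 106/4 = 26.5.
Diameter = 2r = 2√(26.5) ≈ 10.296.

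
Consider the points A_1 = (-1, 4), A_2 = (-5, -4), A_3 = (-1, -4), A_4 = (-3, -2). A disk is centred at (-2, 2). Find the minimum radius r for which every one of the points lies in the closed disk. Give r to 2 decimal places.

6.71

The required radius is the distance from (-2, 2) to the farthest point.
Squared distances: 5, 45, 37, 17.
Maximum is 45, attained at A_2.
r = √45 ≈ 6.71.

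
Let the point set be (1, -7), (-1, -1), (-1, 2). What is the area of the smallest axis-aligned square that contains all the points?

The bounding box has width 2 and height 9.
An axis-aligned square enclosing the set must have side ≥ max(width, height).
So the minimum side is max(2, 9) = 9.
Area = 9² = 81.

81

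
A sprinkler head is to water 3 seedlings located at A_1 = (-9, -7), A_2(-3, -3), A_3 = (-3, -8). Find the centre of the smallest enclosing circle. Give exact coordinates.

(-17/3, -5.5)

Side lengths²: A_1A_2² = 52, A_1A_3² = 37, A_2A_3² = 25.
Since A_1A_2² = 52 < 37 + 25 = 62, the triangle is acute, so the smallest enclosing circle is the circumcircle.
Circumcentre = (-17/3, -5.5), r² = 481/36.
Centre = (-17/3, -5.5).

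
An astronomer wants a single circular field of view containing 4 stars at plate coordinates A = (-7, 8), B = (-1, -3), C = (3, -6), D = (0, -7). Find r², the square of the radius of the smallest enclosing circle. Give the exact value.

A smallest enclosing disk is always determined by at most three of the input points on its boundary.
The farthest pair is A–C with squared distance 296. The circle on this segment as diameter has centre (-2, 1) and r² = 296/4 = 74.
Check B: distance² to centre = 17 ≤ 74, so it lies inside.
All remaining points lie in this disk, and no smaller disk contains both endpoints, so this is the minimum enclosing circle.

74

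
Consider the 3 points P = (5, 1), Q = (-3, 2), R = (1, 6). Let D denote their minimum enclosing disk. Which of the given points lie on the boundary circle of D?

P, Q, R

Side lengths²: PQ² = 65, PR² = 41, QR² = 32.
Since PQ² = 65 < 41 + 32 = 73, the triangle is acute, so the smallest enclosing circle is the circumcircle.
Circumcentre = (19/18, 35/18), r² = 2665/162.
The points at distance exactly r from the centre are P, Q, R — 3 points.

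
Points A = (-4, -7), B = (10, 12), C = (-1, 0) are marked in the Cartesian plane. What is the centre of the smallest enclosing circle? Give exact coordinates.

(3, 2.5)

Side lengths²: AB² = 557, AC² = 58, BC² = 265.
Since AB² = 557 ≥ 265 + 58 = 323, the angle opposite AB is not acute, so the smallest enclosing circle has AB as diameter.
Centre = midpoint of AB = (3, 2.5), r² = 557/4 = 139.25.
Centre = (3, 2.5).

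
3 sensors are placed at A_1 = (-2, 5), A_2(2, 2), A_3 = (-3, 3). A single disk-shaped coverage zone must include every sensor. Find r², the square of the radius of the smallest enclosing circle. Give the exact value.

Side lengths²: A_1A_2² = 25, A_1A_3² = 5, A_2A_3² = 26.
Since A_2A_3² = 26 < 25 + 5 = 30, the triangle is acute, so the smallest enclosing circle is the circumcircle.
Circumcentre = (-9/22, 65/22), r² = 1625/242.

1625/242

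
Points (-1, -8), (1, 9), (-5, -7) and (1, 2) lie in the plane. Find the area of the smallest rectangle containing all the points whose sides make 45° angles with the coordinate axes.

165

In coordinates u = x + y, v = x − y the rectangle is axis-aligned; the map (x,y)→(u,v) scales areas by 2.
u-values: -9, 10, -12, 3; range = 10 − (-12) = 22.
v-values: 7, -8, 2, -1; range = 7 − (-8) = 15.
Area = (22 × 15) / 2 = 165.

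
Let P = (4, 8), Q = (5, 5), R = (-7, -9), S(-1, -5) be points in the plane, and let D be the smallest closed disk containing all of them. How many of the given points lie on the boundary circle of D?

2

A smallest enclosing disk is always determined by at most three of the input points on its boundary.
The farthest pair is P–R with squared distance 410. The circle on this segment as diameter has centre (-1.5, -0.5) and r² = 410/4 = 102.5.
Check Q: distance² to centre = 72.5 ≤ 102.5, so it lies inside.
All remaining points lie in this disk, and no smaller disk contains both endpoints, so this is the minimum enclosing circle.
The points at distance exactly r from the centre are P, R — 2 points.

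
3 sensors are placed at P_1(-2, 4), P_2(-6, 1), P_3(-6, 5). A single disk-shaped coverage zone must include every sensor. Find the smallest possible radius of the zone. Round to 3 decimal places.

Side lengths²: P_1P_2² = 25, P_1P_3² = 17, P_2P_3² = 16.
Since P_1P_2² = 25 < 17 + 16 = 33, the triangle is acute, so the smallest enclosing circle is the circumcircle.
Circumcentre = (-4.375, 3), r² = 6.640625.
r = √(6.640625) ≈ 2.577.

2.577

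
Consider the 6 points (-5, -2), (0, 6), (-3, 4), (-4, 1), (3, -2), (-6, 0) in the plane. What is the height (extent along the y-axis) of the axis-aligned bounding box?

8

max y = 6, min y = -2, so height = 8.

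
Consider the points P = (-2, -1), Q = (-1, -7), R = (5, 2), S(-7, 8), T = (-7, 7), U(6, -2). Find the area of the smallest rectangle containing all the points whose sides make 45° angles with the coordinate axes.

172.5

In coordinates u = x + y, v = x − y the rectangle is axis-aligned; the map (x,y)→(u,v) scales areas by 2.
u-values: -3, -8, 7, 1, 0, 4; range = 7 − (-8) = 15.
v-values: -1, 6, 3, -15, -14, 8; range = 8 − (-15) = 23.
Area = (15 × 23) / 2 = 172.5.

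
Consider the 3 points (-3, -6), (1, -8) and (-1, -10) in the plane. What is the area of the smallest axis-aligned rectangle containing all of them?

16

x ranges over [-3, 1], width 4.
y ranges over [-10, -6], height 4.
Area = 4 × 4 = 16.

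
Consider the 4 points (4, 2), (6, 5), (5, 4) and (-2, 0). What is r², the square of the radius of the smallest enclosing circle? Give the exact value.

By Welzl's lemma the MEC is supported by two points (diametrically opposite) or three points (on a circumcircle).
The farthest pair is (6, 5)–(-2, 0) with squared distance 89. The circle on this segment as diameter has centre (2, 2.5) and r² = 89/4 = 22.25.
Check (4, 2): distance² to centre = 4.25 ≤ 22.25, so it lies inside.
All remaining points lie in this disk, and no smaller disk contains both endpoints, so this is the minimum enclosing circle.

22.25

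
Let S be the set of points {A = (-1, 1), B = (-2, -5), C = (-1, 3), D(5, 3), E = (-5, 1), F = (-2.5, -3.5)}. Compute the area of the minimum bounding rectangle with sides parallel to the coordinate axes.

80

x ranges over [-5, 5], width 10.
y ranges over [-5, 3], height 8.
Area = 10 × 8 = 80.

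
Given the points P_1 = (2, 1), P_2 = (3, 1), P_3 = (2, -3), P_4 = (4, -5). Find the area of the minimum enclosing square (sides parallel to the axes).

The bounding box has width 2 and height 6.
An axis-aligned square enclosing the set must have side ≥ max(width, height).
So the minimum side is max(2, 6) = 6.
Area = 6² = 36.

36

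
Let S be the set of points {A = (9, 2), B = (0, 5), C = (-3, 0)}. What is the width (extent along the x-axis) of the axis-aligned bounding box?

12

max x = 9, min x = -3, so width = 12.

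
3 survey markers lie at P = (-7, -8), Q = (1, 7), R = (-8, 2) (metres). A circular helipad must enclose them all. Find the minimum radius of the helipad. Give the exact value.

Side lengths²: PQ² = 289, PR² = 101, QR² = 106.
Since PQ² = 289 ≥ 106 + 101 = 207, the angle opposite PQ is not acute, so the smallest enclosing circle has PQ as diameter.
Centre = midpoint of PQ = (-3, -0.5), r² = 289/4 = 72.25.
r = √(72.25) = 8.5.

8.5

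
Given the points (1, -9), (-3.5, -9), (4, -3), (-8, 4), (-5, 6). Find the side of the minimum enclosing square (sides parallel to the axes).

15

The bounding box has width 12 and height 15.
An axis-aligned square enclosing the set must have side ≥ max(width, height).
So the minimum side is max(12, 15) = 15.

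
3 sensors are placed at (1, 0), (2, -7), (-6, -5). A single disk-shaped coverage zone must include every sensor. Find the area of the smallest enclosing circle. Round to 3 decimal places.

67.766

Call the three points A, B, C in the order given.
Side lengths²: AB² = 50, AC² = 74, BC² = 68.
Since AC² = 74 < 68 + 50 = 118, the triangle is acute, so the smallest enclosing circle is the circumcircle.
Circumcentre = (-40/27, -106/27), r² = 15725/729.
Area = π·r² = π·15725/729 ≈ 67.766.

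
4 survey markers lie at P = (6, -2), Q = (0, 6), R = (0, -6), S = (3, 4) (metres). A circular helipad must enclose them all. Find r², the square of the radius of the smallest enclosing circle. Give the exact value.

325/9

By Welzl's lemma the MEC is supported by two points (diametrically opposite) or three points (on a circumcircle).
The minimum enclosing circle is determined by three boundary points: P, Q, R.
Their circumcentre is (1/3, 0) with r² = 325/9.
The farthest remaining point S is at distance² 208/9 ≤ 325/9.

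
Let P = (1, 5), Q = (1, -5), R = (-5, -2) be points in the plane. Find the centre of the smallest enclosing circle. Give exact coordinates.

Side lengths²: PQ² = 100, PR² = 85, QR² = 45.
Since PQ² = 100 < 85 + 45 = 130, the triangle is acute, so the smallest enclosing circle is the circumcircle.
Circumcentre = (-0.25, 0), r² = 26.5625.
Centre = (-0.25, 0).

(-0.25, 0)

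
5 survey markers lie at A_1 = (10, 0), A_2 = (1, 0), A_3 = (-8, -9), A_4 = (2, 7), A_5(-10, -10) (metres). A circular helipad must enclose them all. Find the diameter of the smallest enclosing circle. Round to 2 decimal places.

The minimum enclosing circle is determined by three boundary points: A_1, A_4, A_5.
Their circumcentre is (-23/44, -87/22) with r² = 244645/1936.
The farthest remaining point A_3 is at distance² 157525/1936 ≤ 244645/1936.
Diameter = 2r = 2√(244645/1936) ≈ 22.48.

22.48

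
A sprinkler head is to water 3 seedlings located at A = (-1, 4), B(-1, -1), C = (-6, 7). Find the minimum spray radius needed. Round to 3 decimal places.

Side lengths²: AB² = 25, AC² = 34, BC² = 89.
Since BC² = 89 ≥ 34 + 25 = 59, the angle opposite BC is not acute, so the smallest enclosing circle has BC as diameter.
Centre = midpoint of BC = (-3.5, 3), r² = 89/4 = 22.25.
r = √(22.25) ≈ 4.717.

4.717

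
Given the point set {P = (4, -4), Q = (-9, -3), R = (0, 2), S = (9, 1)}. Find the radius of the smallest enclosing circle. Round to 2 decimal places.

By Welzl's lemma the MEC is supported by two points (diametrically opposite) or three points (on a circumcircle).
The farthest pair is Q–S with squared distance 340. The circle on this segment as diameter has centre (0, -1) and r² = 340/4 = 85.
Check P: distance² to centre = 25 ≤ 85, so it lies inside.
All remaining points lie in this disk, and no smaller disk contains both endpoints, so this is the minimum enclosing circle.
r = √85 ≈ 9.22.

9.22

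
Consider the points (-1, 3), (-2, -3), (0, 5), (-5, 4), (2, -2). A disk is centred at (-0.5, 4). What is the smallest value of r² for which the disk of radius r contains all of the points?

The required radius is the distance from (-0.5, 4) to the farthest point.
Squared distances: 1.25, 51.25, 1.25, 20.25, 42.25.
Maximum is 51.25, attained at (-2, -3).

51.25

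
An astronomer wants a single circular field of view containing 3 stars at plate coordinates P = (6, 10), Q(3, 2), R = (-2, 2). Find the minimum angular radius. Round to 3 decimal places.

Side lengths²: PQ² = 73, PR² = 128, QR² = 25.
Since PR² = 128 ≥ 73 + 25 = 98, the angle opposite PR is not acute, so the smallest enclosing circle has PR as diameter.
Centre = midpoint of PR = (2, 6), r² = 128/4 = 32.
r = √32 ≈ 5.657.

5.657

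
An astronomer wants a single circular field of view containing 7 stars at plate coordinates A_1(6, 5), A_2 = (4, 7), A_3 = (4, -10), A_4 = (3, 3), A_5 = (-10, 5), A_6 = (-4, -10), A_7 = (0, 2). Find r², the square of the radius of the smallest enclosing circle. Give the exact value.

10525/98

By Welzl's lemma the MEC is supported by two points (diametrically opposite) or three points (on a circumcircle).
The minimum enclosing circle is determined by three boundary points: A_2, A_3, A_5.
Their circumcentre is (-27/14, -1.5) with r² = 10525/98.
The farthest remaining point A_1 is at distance² 10301/98 ≤ 10525/98.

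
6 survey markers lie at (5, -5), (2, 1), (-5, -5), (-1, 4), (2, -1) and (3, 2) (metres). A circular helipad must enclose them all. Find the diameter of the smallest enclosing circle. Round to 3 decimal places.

11.837

By Welzl's lemma the MEC is supported by two points (diametrically opposite) or three points (on a circumcircle).
The minimum enclosing circle is determined by three boundary points: (5, -5), (-5, -5), (-1, 4).
Their circumcentre is (0, -11/6) with r² = 1261/36.
The farthest remaining point (3, 2) is at distance² 853/36 ≤ 1261/36.
Diameter = 2r = 2√(1261/36) ≈ 11.837.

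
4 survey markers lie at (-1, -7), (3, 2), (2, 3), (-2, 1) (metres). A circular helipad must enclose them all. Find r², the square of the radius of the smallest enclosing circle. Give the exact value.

By Welzl's lemma the MEC is supported by two points (diametrically opposite) or three points (on a circumcircle).
The farthest pair is (-1, -7)–(2, 3) with squared distance 109. The circle on this segment as diameter has centre (0.5, -2) and r² = 109/4 = 27.25.
Check (3, 2): distance² to centre = 22.25 ≤ 27.25, so it lies inside.
All remaining points lie in this disk, and no smaller disk contains both endpoints, so this is the minimum enclosing circle.

27.25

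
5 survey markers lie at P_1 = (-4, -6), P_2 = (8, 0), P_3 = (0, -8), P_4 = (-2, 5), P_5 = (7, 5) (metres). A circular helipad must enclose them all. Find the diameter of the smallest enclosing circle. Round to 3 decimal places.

The farthest pair is P_1–P_5 with squared distance 242. The circle on this segment as diameter has centre (1.5, -0.5) and r² = 242/4 = 60.5.
Check P_2: distance² to centre = 42.5 ≤ 60.5, so it lies inside.
All remaining points lie in this disk, and no smaller disk contains both endpoints, so this is the minimum enclosing circle.
Diameter = 2r = 2√(60.5) ≈ 15.556.

15.556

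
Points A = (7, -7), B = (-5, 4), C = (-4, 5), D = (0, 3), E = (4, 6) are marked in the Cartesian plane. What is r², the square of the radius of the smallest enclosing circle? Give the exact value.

The minimum enclosing circle is determined by three boundary points: A, B, C.
Their circumcentre is (57/46, -57/46) with r² = 70225/1058.
The farthest remaining point E is at distance² 63509/1058 ≤ 70225/1058.

70225/1058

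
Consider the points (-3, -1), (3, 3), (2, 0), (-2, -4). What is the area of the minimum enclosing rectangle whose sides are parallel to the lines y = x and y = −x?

24

In coordinates u = x + y, v = x − y the rectangle is axis-aligned; the map (x,y)→(u,v) scales areas by 2.
u-values: -4, 6, 2, -6; range = 6 − (-6) = 12.
v-values: -2, 0, 2, 2; range = 2 − (-2) = 4.
Area = (12 × 4) / 2 = 24.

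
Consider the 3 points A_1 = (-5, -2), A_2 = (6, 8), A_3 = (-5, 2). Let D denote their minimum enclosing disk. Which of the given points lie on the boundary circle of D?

A_1, A_2

Side lengths²: A_1A_2² = 221, A_1A_3² = 16, A_2A_3² = 157.
Since A_1A_2² = 221 ≥ 157 + 16 = 173, the angle opposite A_1A_2 is not acute, so the smallest enclosing circle has A_1A_2 as diameter.
Centre = midpoint of A_1A_2 = (0.5, 3), r² = 221/4 = 55.25.
The points at distance exactly r from the centre are A_1, A_2 — 2 points.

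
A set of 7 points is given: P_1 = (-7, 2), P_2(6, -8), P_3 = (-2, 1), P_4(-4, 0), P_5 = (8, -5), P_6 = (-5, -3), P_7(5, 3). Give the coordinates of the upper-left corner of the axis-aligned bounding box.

x-range [-7, 8], y-range [-8, 3].
The upper-left corner is (-7, 3).

(-7, 3)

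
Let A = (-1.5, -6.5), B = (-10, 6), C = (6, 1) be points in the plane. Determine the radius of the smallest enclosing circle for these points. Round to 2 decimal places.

Side lengths²: AB² = 228.5, AC² = 112.5, BC² = 281.
Since BC² = 281 < 228.5 + 112.5 = 341, the triangle is acute, so the smallest enclosing circle is the circumcircle.
Circumcentre = (-52/21, 83/42), r² = 128417/1764.
r = √(128417/1764) ≈ 8.53.

8.53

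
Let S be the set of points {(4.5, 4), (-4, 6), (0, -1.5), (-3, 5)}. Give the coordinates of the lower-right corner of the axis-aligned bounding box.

(4.5, -1.5)

x-range [-4, 4.5], y-range [-1.5, 6].
The lower-right corner is (4.5, -1.5).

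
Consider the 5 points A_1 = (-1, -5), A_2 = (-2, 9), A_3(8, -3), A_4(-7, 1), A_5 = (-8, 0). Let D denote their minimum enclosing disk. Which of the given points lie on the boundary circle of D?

The minimum enclosing circle is determined by three boundary points: A_2, A_3, A_5.
Their circumcentre is (4/9, 47/54) with r² = 210145/2916.
The farthest remaining point A_4 is at distance² 161653/2916 ≤ 210145/2916.
The points at distance exactly r from the centre are A_2, A_3, A_5 — 3 points.

A_2, A_3, A_5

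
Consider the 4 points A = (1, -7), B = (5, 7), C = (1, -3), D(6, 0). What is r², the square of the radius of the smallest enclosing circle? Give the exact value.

The farthest pair is A–B with squared distance 212. The circle on this segment as diameter has centre (3, 0) and r² = 212/4 = 53.
Check C: distance² to centre = 13 ≤ 53, so it lies inside.
All remaining points lie in this disk, and no smaller disk contains both endpoints, so this is the minimum enclosing circle.

53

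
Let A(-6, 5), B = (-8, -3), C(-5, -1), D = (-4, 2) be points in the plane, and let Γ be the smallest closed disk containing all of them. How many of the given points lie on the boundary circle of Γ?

By Welzl's lemma the MEC is supported by two points (diametrically opposite) or three points (on a circumcircle).
The farthest pair is A–B with squared distance 68. The circle on this segment as diameter has centre (-7, 1) and r² = 68/4 = 17.
Check C: distance² to centre = 8 ≤ 17, so it lies inside.
All remaining points lie in this disk, and no smaller disk contains both endpoints, so this is the minimum enclosing circle.
The points at distance exactly r from the centre are A, B — 2 points.

2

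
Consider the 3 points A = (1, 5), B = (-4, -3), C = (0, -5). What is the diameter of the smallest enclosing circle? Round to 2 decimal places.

10.10

Side lengths²: AB² = 89, AC² = 101, BC² = 20.
Since AC² = 101 < 89 + 20 = 109, the triangle is acute, so the smallest enclosing circle is the circumcircle.
Circumcentre = (1/42, 1/21), r² = 44945/1764.
Diameter = 2r = 2√(44945/1764) ≈ 10.10.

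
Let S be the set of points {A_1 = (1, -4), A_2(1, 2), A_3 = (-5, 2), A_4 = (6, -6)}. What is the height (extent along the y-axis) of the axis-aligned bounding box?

max y = 2, min y = -6, so height = 8.

8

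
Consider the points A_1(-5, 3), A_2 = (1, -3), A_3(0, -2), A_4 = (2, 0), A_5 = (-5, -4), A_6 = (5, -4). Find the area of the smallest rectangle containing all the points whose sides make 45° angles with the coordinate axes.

In coordinates u = x + y, v = x − y the rectangle is axis-aligned; the map (x,y)→(u,v) scales areas by 2.
u-values: -2, -2, -2, 2, -9, 1; range = 2 − (-9) = 11.
v-values: -8, 4, 2, 2, -1, 9; range = 9 − (-8) = 17.
Area = (11 × 17) / 2 = 93.5.

93.5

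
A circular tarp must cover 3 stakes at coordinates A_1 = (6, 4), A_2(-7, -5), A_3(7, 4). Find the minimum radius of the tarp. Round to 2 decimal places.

8.32

Side lengths²: A_1A_2² = 250, A_1A_3² = 1, A_2A_3² = 277.
Since A_2A_3² = 277 ≥ 250 + 1 = 251, the angle opposite A_2A_3 is not acute, so the smallest enclosing circle has A_2A_3 as diameter.
Centre = midpoint of A_2A_3 = (0, -0.5), r² = 277/4 = 69.25.
r = √(69.25) ≈ 8.32.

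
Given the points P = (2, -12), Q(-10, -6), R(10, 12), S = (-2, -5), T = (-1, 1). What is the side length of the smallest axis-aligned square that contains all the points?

24

The bounding box has width 20 and height 24.
An axis-aligned square enclosing the set must have side ≥ max(width, height).
So the minimum side is max(20, 24) = 24.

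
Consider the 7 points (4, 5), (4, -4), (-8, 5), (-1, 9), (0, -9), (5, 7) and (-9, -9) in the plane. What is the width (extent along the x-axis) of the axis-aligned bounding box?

max x = 5, min x = -9, so width = 14.

14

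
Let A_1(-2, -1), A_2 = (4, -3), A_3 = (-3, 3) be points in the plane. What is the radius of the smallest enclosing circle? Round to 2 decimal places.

Side lengths²: A_1A_2² = 40, A_1A_3² = 17, A_2A_3² = 85.
Since A_2A_3² = 85 ≥ 40 + 17 = 57, the angle opposite A_2A_3 is not acute, so the smallest enclosing circle has A_2A_3 as diameter.
Centre = midpoint of A_2A_3 = (0.5, 0), r² = 85/4 = 21.25.
r = √(21.25) ≈ 4.61.

4.61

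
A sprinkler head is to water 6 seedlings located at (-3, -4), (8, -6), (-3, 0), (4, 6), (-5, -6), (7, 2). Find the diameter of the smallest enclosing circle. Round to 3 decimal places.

15.811

The minimum enclosing circle of a finite set is fixed by two of the points (as a diameter) or three (as a circumcircle).
The minimum enclosing circle is determined by three boundary points: (8, -6), (4, 6), (-5, -6).
Their circumcentre is (1.5, -1.5) with r² = 62.5.
The farthest remaining point (7, 2) is at distance² 42.5 ≤ 62.5.
Diameter = 2r = 2√(62.5) ≈ 15.811.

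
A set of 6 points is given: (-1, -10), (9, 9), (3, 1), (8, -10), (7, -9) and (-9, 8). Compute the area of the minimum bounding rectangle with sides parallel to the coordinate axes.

x ranges over [-9, 9], width 18.
y ranges over [-10, 9], height 19.
Area = 18 × 19 = 342.

342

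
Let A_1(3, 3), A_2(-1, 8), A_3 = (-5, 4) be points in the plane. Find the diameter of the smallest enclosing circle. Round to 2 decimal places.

Side lengths²: A_1A_2² = 41, A_1A_3² = 65, A_2A_3² = 32.
Since A_1A_3² = 65 < 41 + 32 = 73, the triangle is acute, so the smallest enclosing circle is the circumcircle.
Circumcentre = (-17/18, 71/18), r² = 2665/162.
Diameter = 2r = 2√(2665/162) ≈ 8.11.

8.11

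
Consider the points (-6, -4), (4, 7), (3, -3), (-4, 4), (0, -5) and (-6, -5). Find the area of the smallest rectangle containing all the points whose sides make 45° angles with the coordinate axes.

154

In coordinates u = x + y, v = x − y the rectangle is axis-aligned; the map (x,y)→(u,v) scales areas by 2.
u-values: -10, 11, 0, 0, -5, -11; range = 11 − (-11) = 22.
v-values: -2, -3, 6, -8, 5, -1; range = 6 − (-8) = 14.
Area = (22 × 14) / 2 = 154.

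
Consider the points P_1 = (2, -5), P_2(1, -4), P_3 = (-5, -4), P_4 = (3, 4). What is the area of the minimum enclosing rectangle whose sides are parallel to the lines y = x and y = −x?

64

In coordinates u = x + y, v = x − y the rectangle is axis-aligned; the map (x,y)→(u,v) scales areas by 2.
u-values: -3, -3, -9, 7; range = 7 − (-9) = 16.
v-values: 7, 5, -1, -1; range = 7 − (-1) = 8.
Area = (16 × 8) / 2 = 64.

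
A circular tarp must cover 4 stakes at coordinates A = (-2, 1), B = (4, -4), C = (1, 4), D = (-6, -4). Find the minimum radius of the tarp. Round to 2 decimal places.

5.68

By Welzl's lemma the MEC is supported by two points (diametrically opposite) or three points (on a circumcircle).
The minimum enclosing circle is determined by three boundary points: B, C, D.
Their circumcentre is (-1, -1.3125) with r² = 32.22265625.
The farthest remaining point A is at distance² 6.34765625 ≤ 32.22265625.
r = √(32.22265625) ≈ 5.68.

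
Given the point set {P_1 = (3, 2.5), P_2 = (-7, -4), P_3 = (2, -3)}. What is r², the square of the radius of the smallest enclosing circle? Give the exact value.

Side lengths²: P_1P_2² = 142.25, P_1P_3² = 31.25, P_2P_3² = 82.
Since P_1P_2² = 142.25 ≥ 82 + 31.25 = 113.25, the angle opposite P_1P_2 is not acute, so the smallest enclosing circle has P_1P_2 as diameter.
Centre = midpoint of P_1P_2 = (-2, -0.75), r² = 142.25/4 = 35.5625.

35.5625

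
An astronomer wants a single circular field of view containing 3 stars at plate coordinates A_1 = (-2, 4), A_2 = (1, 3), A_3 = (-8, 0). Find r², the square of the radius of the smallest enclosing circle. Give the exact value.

Side lengths²: A_1A_2² = 10, A_1A_3² = 52, A_2A_3² = 90.
Since A_2A_3² = 90 ≥ 52 + 10 = 62, the angle opposite A_2A_3 is not acute, so the smallest enclosing circle has A_2A_3 as diameter.
Centre = midpoint of A_2A_3 = (-3.5, 1.5), r² = 90/4 = 22.5.

22.5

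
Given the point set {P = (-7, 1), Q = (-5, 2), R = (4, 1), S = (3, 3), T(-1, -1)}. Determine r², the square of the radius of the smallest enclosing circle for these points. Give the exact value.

The minimum enclosing circle of a finite set is fixed by two of the points (as a diameter) or three (as a circumcircle).
The farthest pair is P–R with squared distance 121. The circle on this segment as diameter has centre (-1.5, 1) and r² = 121/4 = 30.25.
Check Q: distance² to centre = 13.25 ≤ 30.25, so it lies inside.
All remaining points lie in this disk, and no smaller disk contains both endpoints, so this is the minimum enclosing circle.

30.25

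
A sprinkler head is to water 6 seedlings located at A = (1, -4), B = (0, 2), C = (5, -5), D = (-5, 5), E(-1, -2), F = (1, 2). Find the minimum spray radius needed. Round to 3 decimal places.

7.071

The minimum enclosing circle of a finite set is fixed by two of the points (as a diameter) or three (as a circumcircle).
The farthest pair is C–D with squared distance 200. The circle on this segment as diameter has centre (0, 0) and r² = 200/4 = 50.
Check A: distance² to centre = 17 ≤ 50, so it lies inside.
All remaining points lie in this disk, and no smaller disk contains both endpoints, so this is the minimum enclosing circle.
r = √50 ≈ 7.071.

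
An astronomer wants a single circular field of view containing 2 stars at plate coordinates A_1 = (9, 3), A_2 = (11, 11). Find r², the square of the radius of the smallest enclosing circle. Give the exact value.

17

The smallest circle enclosing two points has them as diameter endpoints.
Centre = midpoint = (10, 7); r² = |A_1A_2|²/4 = 68/4 = 17.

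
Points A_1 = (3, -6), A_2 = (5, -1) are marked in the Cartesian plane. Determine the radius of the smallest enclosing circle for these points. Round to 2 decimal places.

2.69

The smallest circle enclosing two points has them as diameter endpoints.
Centre = midpoint = (4, -3.5); r² = |A_1A_2|²/4 = 29/4 = 7.25.
r = √(7.25) ≈ 2.69.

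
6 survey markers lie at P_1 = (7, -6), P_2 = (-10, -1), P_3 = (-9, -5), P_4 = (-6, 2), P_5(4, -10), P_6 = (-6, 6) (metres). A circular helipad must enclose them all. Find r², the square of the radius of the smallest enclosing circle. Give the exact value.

89

The minimum enclosing circle of a finite set is fixed by two of the points (as a diameter) or three (as a circumcircle).
The farthest pair is P_5–P_6 with squared distance 356. The circle on this segment as diameter has centre (-1, -2) and r² = 356/4 = 89.
Check P_1: distance² to centre = 80 ≤ 89, so it lies inside.
All remaining points lie in this disk, and no smaller disk contains both endpoints, so this is the minimum enclosing circle.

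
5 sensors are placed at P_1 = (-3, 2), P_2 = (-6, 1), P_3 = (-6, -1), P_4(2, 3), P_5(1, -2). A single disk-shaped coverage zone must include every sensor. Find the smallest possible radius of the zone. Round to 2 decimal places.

4.47

By Welzl's lemma the MEC is supported by two points (diametrically opposite) or three points (on a circumcircle).
The farthest pair is P_3–P_4 with squared distance 80. The circle on this segment as diameter has centre (-2, 1) and r² = 80/4 = 20.
Check P_1: distance² to centre = 2 ≤ 20, so it lies inside.
All remaining points lie in this disk, and no smaller disk contains both endpoints, so this is the minimum enclosing circle.
r = √20 ≈ 4.47.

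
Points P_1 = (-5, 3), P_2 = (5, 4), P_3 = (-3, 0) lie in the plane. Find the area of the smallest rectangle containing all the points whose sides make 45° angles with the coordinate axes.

54

In coordinates u = x + y, v = x − y the rectangle is axis-aligned; the map (x,y)→(u,v) scales areas by 2.
u-values: -2, 9, -3; range = 9 − (-3) = 12.
v-values: -8, 1, -3; range = 1 − (-8) = 9.
Area = (12 × 9) / 2 = 54.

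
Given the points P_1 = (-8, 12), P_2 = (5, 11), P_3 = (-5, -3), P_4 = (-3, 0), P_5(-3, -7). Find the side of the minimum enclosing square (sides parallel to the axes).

The bounding box has width 13 and height 19.
An axis-aligned square enclosing the set must have side ≥ max(width, height).
So the minimum side is max(13, 19) = 19.

19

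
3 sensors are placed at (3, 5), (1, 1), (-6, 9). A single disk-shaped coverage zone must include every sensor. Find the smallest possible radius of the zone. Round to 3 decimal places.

Call the three points A, B, C in the order given.
Side lengths²: AB² = 20, AC² = 97, BC² = 113.
Since BC² = 113 < 97 + 20 = 117, the triangle is acute, so the smallest enclosing circle is the circumcircle.
Circumcentre = (-51/22, 227/44), r² = 54805/1936.
r = √(54805/1936) ≈ 5.321.

5.321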